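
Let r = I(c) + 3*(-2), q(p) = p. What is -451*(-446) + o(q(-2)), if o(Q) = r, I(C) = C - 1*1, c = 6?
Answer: 201145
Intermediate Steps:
I(C) = -1 + C (I(C) = C - 1 = -1 + C)
r = -1 (r = (-1 + 6) + 3*(-2) = 5 - 6 = -1)
o(Q) = -1
-451*(-446) + o(q(-2)) = -451*(-446) - 1 = 201146 - 1 = 201145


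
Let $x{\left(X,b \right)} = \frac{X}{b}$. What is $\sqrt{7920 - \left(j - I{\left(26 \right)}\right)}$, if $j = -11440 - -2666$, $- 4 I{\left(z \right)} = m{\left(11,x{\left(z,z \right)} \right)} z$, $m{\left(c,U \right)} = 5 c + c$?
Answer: $\sqrt{16265} \approx 127.53$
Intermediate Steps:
$m{\left(c,U \right)} = 6 c$
$I{\left(z \right)} = - \frac{33 z}{2}$ ($I{\left(z \right)} = - \frac{6 \cdot 11 z}{4} = - \frac{66 z}{4} = - \frac{33 z}{2}$)
$j = -8774$ ($j = -11440 + 2666 = -8774$)
$\sqrt{7920 - \left(j - I{\left(26 \right)}\right)} = \sqrt{7920 - -8345} = \sqrt{7920 + \left(-429 + 8774\right)} = \sqrt{7920 + 8345} = \sqrt{16265}$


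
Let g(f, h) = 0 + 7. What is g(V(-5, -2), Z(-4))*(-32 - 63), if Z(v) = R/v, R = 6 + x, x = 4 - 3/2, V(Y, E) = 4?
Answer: -665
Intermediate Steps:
x = 5/2 (x = 4 - 3/2 = 5/2 ≈ 2.5000)
R = 17/2 (R = 6 + 5/2 = 17/2 ≈ 8.5000)
Z(v) = 17/(2*v)
g(f, h) = 7
g(V(-5, -2), Z(-4))*(-32 - 63) = 7*(-32 - 63) = 7*(-95) = -665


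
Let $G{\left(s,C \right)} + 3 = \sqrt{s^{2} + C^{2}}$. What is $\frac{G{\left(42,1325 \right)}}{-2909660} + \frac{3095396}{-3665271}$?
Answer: $- \frac{474028364713}{561299600940} - \frac{\sqrt{1757389}}{2909660} \approx -0.84497$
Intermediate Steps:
$G{\left(s,C \right)} = -3 + \sqrt{C^{2} + s^{2}}$ ($G{\left(s,C \right)} = -3 + \sqrt{s^{2} + C^{2}} = -3 + \sqrt{C^{2} + s^{2}}$)
$\frac{G{\left(42,1325 \right)}}{-2909660} + \frac{3095396}{-3665271} = \frac{-3 + \sqrt{1325^{2} + 42^{2}}}{-2909660} + \frac{3095396}{-3665271} = \left(-3 + \sqrt{1755625 + 1764}\right) \left(- \frac{1}{2909660}\right) + 3095396 \left(- \frac{1}{3665271}\right) = \left(-3 + \sqrt{1757389}\right) \left(- \frac{1}{2909660}\right) - \frac{3095396}{3665271} = \left(\frac{3}{2909660} - \frac{\sqrt{1757389}}{2909660}\right) - \frac{3095396}{3665271} = - \frac{474028364713}{561299600940} - \frac{\sqrt{1757389}}{2909660}$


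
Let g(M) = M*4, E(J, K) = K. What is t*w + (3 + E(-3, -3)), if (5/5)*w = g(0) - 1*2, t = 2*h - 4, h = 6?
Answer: -16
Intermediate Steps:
g(M) = 4*M
t = 8 (t = 2*6 - 4 = 12 - 4 = 8)
w = -2 (w = 4*0 - 1*2 = 0 - 2 = -2)
t*w + (3 + E(-3, -3)) = 8*(-2) + (3 - 3) = -16 + 0 = -16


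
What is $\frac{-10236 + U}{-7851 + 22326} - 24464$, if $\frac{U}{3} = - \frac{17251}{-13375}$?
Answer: $- \frac{1578814568249}{64534375} \approx -24465.0$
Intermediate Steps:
$U = \frac{51753}{13375}$ ($U = 3 \left(- \frac{17251}{-13375}\right) = 3 \left(\left(-17251\right) \left(- \frac{1}{13375}\right)\right) = 3 \cdot \frac{17251}{13375} = \frac{51753}{13375} \approx 3.8694$)
$\frac{-10236 + U}{-7851 + 22326} - 24464 = \frac{-10236 + \frac{51753}{13375}}{-7851 + 22326} - 24464 = - \frac{136854747}{13375 \cdot 14475} - 24464 = \left(- \frac{136854747}{13375}\right) \frac{1}{14475} - 24464 = - \frac{45618249}{64534375} - 24464 = - \frac{1578814568249}{64534375}$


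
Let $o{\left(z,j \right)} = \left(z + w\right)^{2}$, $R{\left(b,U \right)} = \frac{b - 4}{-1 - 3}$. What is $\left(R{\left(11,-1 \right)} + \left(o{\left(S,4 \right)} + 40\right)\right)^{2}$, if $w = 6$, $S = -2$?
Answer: $\frac{47089}{16} \approx 2943.1$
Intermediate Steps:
$R{\left(b,U \right)} = 1 - \frac{b}{4}$ ($R{\left(b,U \right)} = \frac{-4 + b}{-4} = \left(-4 + b\right) \left(- \frac{1}{4}\right) = 1 - \frac{b}{4}$)
$o{\left(z,j \right)} = \left(6 + z\right)^{2}$ ($o{\left(z,j \right)} = \left(z + 6\right)^{2} = \left(6 + z\right)^{2}$)
$\left(R{\left(11,-1 \right)} + \left(o{\left(S,4 \right)} + 40\right)\right)^{2} = \left(\left(1 - \frac{11}{4}\right) + \left(\left(6 - 2\right)^{2} + 40\right)\right)^{2} = \left(\left(1 - \frac{11}{4}\right) + \left(4^{2} + 40\right)\right)^{2} = \left(- \frac{7}{4} + \left(16 + 40\right)\right)^{2} = \left(- \frac{7}{4} + 56\right)^{2} = \left(\frac{217}{4}\right)^{2} = \frac{47089}{16}$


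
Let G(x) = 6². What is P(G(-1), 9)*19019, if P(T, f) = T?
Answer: 684684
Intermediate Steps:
G(x) = 36
P(G(-1), 9)*19019 = 36*19019 = 684684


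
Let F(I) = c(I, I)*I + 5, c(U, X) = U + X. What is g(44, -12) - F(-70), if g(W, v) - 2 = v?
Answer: -9815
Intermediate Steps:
F(I) = 5 + 2*I**2 (F(I) = (I + I)*I + 5 = (2*I)*I + 5 = 2*I**2 + 5 = 5 + 2*I**2)
g(W, v) = 2 + v
g(44, -12) - F(-70) = (2 - 12) - (5 + 2*(-70)**2) = -10 - (5 + 2*4900) = -10 - (5 + 9800) = -10 - 1*9805 = -10 - 9805 = -9815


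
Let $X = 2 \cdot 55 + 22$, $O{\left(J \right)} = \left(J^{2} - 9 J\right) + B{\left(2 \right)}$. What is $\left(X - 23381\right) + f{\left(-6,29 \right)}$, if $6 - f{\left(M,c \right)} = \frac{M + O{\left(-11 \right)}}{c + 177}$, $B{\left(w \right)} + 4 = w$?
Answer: $- \frac{2394135}{103} \approx -23244.0$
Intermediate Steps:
$B{\left(w \right)} = -4 + w$
$O{\left(J \right)} = -2 + J^{2} - 9 J$ ($O{\left(J \right)} = \left(J^{2} - 9 J\right) + \left(-4 + 2\right) = \left(J^{2} - 9 J\right) - 2 = -2 + J^{2} - 9 J$)
$f{\left(M,c \right)} = 6 - \frac{218 + M}{177 + c}$ ($f{\left(M,c \right)} = 6 - \frac{M - \left(-97 - 121\right)}{c + 177} = 6 - \frac{M + \left(-2 + 121 + 99\right)}{177 + c} = 6 - \frac{M + 218}{177 + c} = 6 - \frac{218 + M}{177 + c}$)
$X = 132$ ($X = 110 + 22 = 132$)
$\left(X - 23381\right) + f{\left(-6,29 \right)} = \left(132 - 23381\right) + \frac{844 - -6 + 6 \cdot 29}{177 + 29} = -23249 + \frac{844 + 6 + 174}{206} = -23249 + \frac{1}{206} \cdot 1024 = -23249 + \frac{512}{103} = - \frac{2394135}{103}$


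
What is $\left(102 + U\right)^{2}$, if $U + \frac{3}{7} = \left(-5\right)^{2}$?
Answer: $\frac{784996}{49} \approx 16020.0$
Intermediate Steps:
$U = \frac{172}{7}$ ($U = - \frac{3}{7} + \left(-5\right)^{2} = - \frac{3}{7} + 25 = \frac{172}{7} \approx 24.571$)
$\left(102 + U\right)^{2} = \left(102 + \frac{172}{7}\right)^{2} = \left(\frac{886}{7}\right)^{2} = \frac{784996}{49}$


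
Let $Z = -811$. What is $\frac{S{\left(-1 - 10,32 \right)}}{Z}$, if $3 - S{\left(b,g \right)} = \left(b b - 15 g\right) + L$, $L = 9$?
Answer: $- \frac{353}{811} \approx -0.43527$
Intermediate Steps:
$S{\left(b,g \right)} = -6 - b^{2} + 15 g$ ($S{\left(b,g \right)} = 3 - \left(\left(b b - 15 g\right) + 9\right) = 3 - \left(\left(b^{2} - 15 g\right) + 9\right) = 3 - \left(9 + b^{2} - 15 g\right) = -6 - b^{2} + 15 g$)
$\frac{S{\left(-1 - 10,32 \right)}}{Z} = \frac{-6 - \left(-1 - 10\right)^{2} + 15 \cdot 32}{-811} = \left(-6 - \left(-1 - 10\right)^{2} + 480\right) \left(- \frac{1}{811}\right) = \left(-6 - \left(-11\right)^{2} + 480\right) \left(- \frac{1}{811}\right) = \left(-6 - 121 + 480\right) \left(- \frac{1}{811}\right) = 353 \left(- \frac{1}{811}\right) = - \frac{353}{811}$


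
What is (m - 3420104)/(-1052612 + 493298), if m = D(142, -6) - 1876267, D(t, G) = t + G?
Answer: 756605/79902 ≈ 9.4692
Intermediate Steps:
D(t, G) = G + t
m = -1876131 (m = (-6 + 142) - 1876267 = 136 - 1876267 = -1876131)
(m - 3420104)/(-1052612 + 493298) = (-1876131 - 3420104)/(-1052612 + 493298) = -5296235/(-559314) = -5296235*(-1/559314) = 756605/79902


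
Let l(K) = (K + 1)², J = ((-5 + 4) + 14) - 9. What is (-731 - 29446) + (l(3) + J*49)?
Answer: -29965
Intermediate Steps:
J = 4 (J = (-1 + 14) - 9 = 13 - 9 = 4)
l(K) = (1 + K)²
(-731 - 29446) + (l(3) + J*49) = (-731 - 29446) + ((1 + 3)² + 4*49) = -30177 + (4² + 196) = -30177 + (16 + 196) = -30177 + 212 = -29965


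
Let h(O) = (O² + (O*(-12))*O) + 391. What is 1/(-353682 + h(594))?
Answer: -1/4234487 ≈ -2.3616e-7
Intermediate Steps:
h(O) = 391 - 11*O² (h(O) = (O² + (-12*O)*O) + 391 = (O² - 12*O²) + 391 = -11*O² + 391 = 391 - 11*O²)
1/(-353682 + h(594)) = 1/(-353682 + (391 - 11*594²)) = 1/(-353682 + (391 - 11*352836)) = 1/(-353682 + (391 - 3881196)) = 1/(-353682 - 3880805) = 1/(-4234487) = -1/4234487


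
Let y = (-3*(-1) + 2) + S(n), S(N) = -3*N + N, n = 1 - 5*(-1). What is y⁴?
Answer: 2401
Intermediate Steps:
n = 6 (n = 1 + 5 = 6)
S(N) = -2*N
y = -7 (y = (-3*(-1) + 2) - 2*6 = (3 + 2) - 12 = 5 - 12 = -7)
y⁴ = (-7)⁴ = 2401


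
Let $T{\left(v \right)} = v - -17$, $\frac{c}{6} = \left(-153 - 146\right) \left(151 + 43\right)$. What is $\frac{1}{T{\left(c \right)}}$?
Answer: $- \frac{1}{348019} \approx -2.8734 \cdot 10^{-6}$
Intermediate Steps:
$c = -348036$ ($c = 6 \left(-153 - 146\right) \left(151 + 43\right) = 6 \left(\left(-299\right) 194\right) = 6 \left(-58006\right) = -348036$)
$T{\left(v \right)} = 17 + v$ ($T{\left(v \right)} = v + 17 = 17 + v$)
$\frac{1}{T{\left(c \right)}} = \frac{1}{17 - 348036} = \frac{1}{-348019} = - \frac{1}{348019}$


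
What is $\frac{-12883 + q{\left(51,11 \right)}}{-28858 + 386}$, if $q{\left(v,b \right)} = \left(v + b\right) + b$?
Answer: $\frac{6405}{14236} \approx 0.44992$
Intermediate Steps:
$q{\left(v,b \right)} = v + 2 b$ ($q{\left(v,b \right)} = \left(b + v\right) + b = v + 2 b$)
$\frac{-12883 + q{\left(51,11 \right)}}{-28858 + 386} = \frac{-12883 + \left(51 + 2 \cdot 11\right)}{-28858 + 386} = \frac{-12883 + \left(51 + 22\right)}{-28472} = \left(-12883 + 73\right) \left(- \frac{1}{28472}\right) = \left(-12810\right) \left(- \frac{1}{28472}\right) = \frac{6405}{14236}$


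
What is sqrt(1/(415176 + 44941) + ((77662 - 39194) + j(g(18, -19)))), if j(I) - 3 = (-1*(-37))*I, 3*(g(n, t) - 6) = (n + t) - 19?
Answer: sqrt(73254447210647766)/1380351 ≈ 196.08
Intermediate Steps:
g(n, t) = -1/3 + n/3 + t/3 (g(n, t) = 6 + ((n + t) - 19)/3 = 6 + (-19 + n + t)/3 = 6 + (-19/3 + n/3 + t/3) = -1/3 + n/3 + t/3)
j(I) = 3 + 37*I (j(I) = 3 + (-1*(-37))*I = 3 + 37*I)
sqrt(1/(415176 + 44941) + ((77662 - 39194) + j(g(18, -19)))) = sqrt(1/(415176 + 44941) + ((77662 - 39194) + (3 + 37*(-1/3 + (1/3)*18 + (1/3)*(-19))))) = sqrt(1/460117 + (38468 + (3 + 37*(-1/3 + 6 - 19/3)))) = sqrt(1/460117 + (38468 + (3 + 37*(-2/3)))) = sqrt(1/460117 + (38468 + (3 - 74/3))) = sqrt(1/460117 + (38468 - 65/3)) = sqrt(1/460117 + 115339/3) = sqrt(53069434666/1380351) = sqrt(73254447210647766)/1380351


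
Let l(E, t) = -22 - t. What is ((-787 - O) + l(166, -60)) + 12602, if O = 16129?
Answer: -4276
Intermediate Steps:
((-787 - O) + l(166, -60)) + 12602 = ((-787 - 1*16129) + (-22 - 1*(-60))) + 12602 = ((-787 - 16129) + (-22 + 60)) + 12602 = (-16916 + 38) + 12602 = -16878 + 12602 = -4276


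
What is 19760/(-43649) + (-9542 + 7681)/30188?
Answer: -677745669/1317676012 ≈ -0.51435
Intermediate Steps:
19760/(-43649) + (-9542 + 7681)/30188 = 19760*(-1/43649) - 1861*1/30188 = -19760/43649 - 1861/30188 = -677745669/1317676012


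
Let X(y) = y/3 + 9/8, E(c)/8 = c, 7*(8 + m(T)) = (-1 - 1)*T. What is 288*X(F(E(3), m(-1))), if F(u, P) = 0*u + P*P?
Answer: 295812/49 ≈ 6037.0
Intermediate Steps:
m(T) = -8 - 2*T/7 (m(T) = -8 + ((-1 - 1)*T)/7 = -8 + (-2*T)/7 = -8 - 2*T/7)
E(c) = 8*c
F(u, P) = P² (F(u, P) = 0 + P² = P²)
X(y) = 9/8 + y/3 (X(y) = y*(⅓) + 9*(⅛) = y/3 + 9/8 = 9/8 + y/3)
288*X(F(E(3), m(-1))) = 288*(9/8 + (-8 - 2/7*(-1))²/3) = 288*(9/8 + (-8 + 2/7)²/3) = 288*(9/8 + (-54/7)²/3) = 288*(9/8 + (⅓)*(2916/49)) = 288*(9/8 + 972/49) = 288*(8217/392) = 295812/49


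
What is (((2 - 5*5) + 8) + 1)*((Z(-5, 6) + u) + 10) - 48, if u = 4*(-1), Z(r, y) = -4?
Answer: -76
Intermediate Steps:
u = -4
(((2 - 5*5) + 8) + 1)*((Z(-5, 6) + u) + 10) - 48 = (((2 - 5*5) + 8) + 1)*((-4 - 4) + 10) - 48 = (((2 - 25) + 8) + 1)*(-8 + 10) - 48 = ((-23 + 8) + 1)*2 - 48 = (-15 + 1)*2 - 48 = -14*2 - 48 = -28 - 48 = -76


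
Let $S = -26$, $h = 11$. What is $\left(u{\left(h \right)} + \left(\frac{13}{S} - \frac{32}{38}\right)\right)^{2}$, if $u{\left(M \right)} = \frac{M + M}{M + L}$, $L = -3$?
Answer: $\frac{11449}{5776} \approx 1.9822$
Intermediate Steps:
$u{\left(M \right)} = \frac{2 M}{-3 + M}$ ($u{\left(M \right)} = \frac{M + M}{M - 3} = \frac{2 M}{-3 + M}$)
$\left(u{\left(h \right)} + \left(\frac{13}{S} - \frac{32}{38}\right)\right)^{2} = \left(2 \cdot 11 \frac{1}{-3 + 11} + \left(\frac{13}{-26} - \frac{32}{38}\right)\right)^{2} = \left(2 \cdot 11 \cdot \frac{1}{8} + \left(13 \left(- \frac{1}{26}\right) - \frac{16}{19}\right)\right)^{2} = \left(2 \cdot 11 \cdot \frac{1}{8} - \frac{51}{38}\right)^{2} = \left(\frac{11}{4} - \frac{51}{38}\right)^{2} = \left(\frac{107}{76}\right)^{2} = \frac{11449}{5776}$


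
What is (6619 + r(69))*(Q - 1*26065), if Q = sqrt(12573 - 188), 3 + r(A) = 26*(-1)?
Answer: -171768350 + 6590*sqrt(12385) ≈ -1.7103e+8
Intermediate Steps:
r(A) = -29 (r(A) = -3 + 26*(-1) = -3 - 26 = -29)
Q = sqrt(12385) ≈ 111.29
(6619 + r(69))*(Q - 1*26065) = (6619 - 29)*(sqrt(12385) - 1*26065) = 6590*(sqrt(12385) - 26065) = 6590*(-26065 + sqrt(12385)) = -171768350 + 6590*sqrt(12385)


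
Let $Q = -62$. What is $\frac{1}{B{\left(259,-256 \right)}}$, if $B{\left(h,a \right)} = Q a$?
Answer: $\frac{1}{15872} \approx 6.3004 \cdot 10^{-5}$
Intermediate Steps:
$B{\left(h,a \right)} = - 62 a$
$\frac{1}{B{\left(259,-256 \right)}} = \frac{1}{\left(-62\right) \left(-256\right)} = \frac{1}{15872}$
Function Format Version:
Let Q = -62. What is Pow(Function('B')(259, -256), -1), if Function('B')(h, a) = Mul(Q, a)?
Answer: Rational(1, 15872) ≈ 6.3004e-5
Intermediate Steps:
Function('B')(h, a) = Mul(-62, a)
Pow(Function('B')(259, -256), -1) = Pow(Mul(-62, -256), -1) = Pow(15872, -1) = Rational(1, 15872)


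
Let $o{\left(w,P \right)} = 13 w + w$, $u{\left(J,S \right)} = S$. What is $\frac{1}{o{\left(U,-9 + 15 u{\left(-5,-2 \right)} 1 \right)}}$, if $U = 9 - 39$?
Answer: $- \frac{1}{420} \approx -0.002381$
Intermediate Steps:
$U = -30$ ($U = 9 - 39 = -30$)
$o{\left(w,P \right)} = 14 w$
$\frac{1}{o{\left(U,-9 + 15 u{\left(-5,-2 \right)} 1 \right)}} = \frac{1}{14 \left(-30\right)} = \frac{1}{-420} = - \frac{1}{420}$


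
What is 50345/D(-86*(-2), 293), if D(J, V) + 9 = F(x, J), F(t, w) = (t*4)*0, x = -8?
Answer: -50345/9 ≈ -5593.9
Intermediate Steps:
F(t, w) = 0 (F(t, w) = (4*t)*0 = 0)
D(J, V) = -9 (D(J, V) = -9 + 0 = -9)
50345/D(-86*(-2), 293) = 50345/(-9) = 50345*(-⅑) = -50345/9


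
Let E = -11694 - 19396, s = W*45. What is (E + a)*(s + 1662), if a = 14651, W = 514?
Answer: -407555688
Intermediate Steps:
s = 23130 (s = 514*45 = 23130)
E = -31090
(E + a)*(s + 1662) = (-31090 + 14651)*(23130 + 1662) = -16439*24792 = -407555688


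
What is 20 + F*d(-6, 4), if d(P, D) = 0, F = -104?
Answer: 20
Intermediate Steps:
20 + F*d(-6, 4) = 20 - 104*0 = 20 + 0 = 20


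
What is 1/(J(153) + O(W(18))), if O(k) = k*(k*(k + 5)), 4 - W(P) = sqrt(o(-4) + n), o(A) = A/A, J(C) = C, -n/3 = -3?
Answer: 467/122049 + 98*sqrt(10)/122049 ≈ 0.0063655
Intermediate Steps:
n = 9 (n = -3*(-3) = 9)
o(A) = 1
W(P) = 4 - sqrt(10) (W(P) = 4 - sqrt(1 + 9) = 4 - sqrt(10))
O(k) = k**2*(5 + k) (O(k) = k*(k*(5 + k)) = k**2*(5 + k))
1/(J(153) + O(W(18))) = 1/(153 + (4 - sqrt(10))**2*(5 + (4 - sqrt(10)))) = 1/(153 + (4 - sqrt(10))**2*(9 - sqrt(10)))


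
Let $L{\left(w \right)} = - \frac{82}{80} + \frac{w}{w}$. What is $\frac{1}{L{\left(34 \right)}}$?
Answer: $-40$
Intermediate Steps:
$L{\left(w \right)} = - \frac{1}{40}$ ($L{\left(w \right)} = \left(-82\right) \frac{1}{80} + 1 = - \frac{41}{40} + 1 = - \frac{1}{40}$)
$\frac{1}{L{\left(34 \right)}} = \frac{1}{- \frac{1}{40}} = -40$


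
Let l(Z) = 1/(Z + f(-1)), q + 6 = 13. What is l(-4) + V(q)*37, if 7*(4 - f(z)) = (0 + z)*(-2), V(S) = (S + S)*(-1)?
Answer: -1043/2 ≈ -521.50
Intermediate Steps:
q = 7 (q = -6 + 13 = 7)
V(S) = -2*S (V(S) = (2*S)*(-1) = -2*S)
f(z) = 4 + 2*z/7 (f(z) = 4 - (0 + z)*(-2)/7 = 4 - z*(-2)/7 = 4 - (-2)*z/7 = 4 + 2*z/7)
l(Z) = 1/(26/7 + Z) (l(Z) = 1/(Z + (4 + (2/7)*(-1))) = 1/(Z + (4 - 2/7)) = 1/(Z + 26/7) = 1/(26/7 + Z))
l(-4) + V(q)*37 = 7/(26 + 7*(-4)) - 2*7*37 = 7/(26 - 28) - 14*37 = 7/(-2) - 518 = 7*(-½) - 518 = -7/2 - 518 = -1043/2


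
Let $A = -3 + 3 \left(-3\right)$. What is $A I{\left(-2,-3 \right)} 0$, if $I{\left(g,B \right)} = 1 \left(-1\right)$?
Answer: $0$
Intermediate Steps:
$I{\left(g,B \right)} = -1$
$A = -12$ ($A = -3 - 9 = -12$)
$A I{\left(-2,-3 \right)} 0 = \left(-12\right) \left(-1\right) 0 = 12 \cdot 0 = 0$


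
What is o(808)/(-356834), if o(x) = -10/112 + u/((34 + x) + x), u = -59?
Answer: 5777/16485730800 ≈ 3.5042e-7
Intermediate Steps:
o(x) = -5/56 - 59/(34 + 2*x) (o(x) = -10/112 - 59/((34 + x) + x) = -10*1/112 - 59/(34 + 2*x) = -5/56 - 59/(34 + 2*x))
o(808)/(-356834) = ((-1737 - 5*808)/(56*(17 + 808)))/(-356834) = ((1/56)*(-1737 - 4040)/825)*(-1/356834) = ((1/56)*(1/825)*(-5777))*(-1/356834) = -5777/46200*(-1/356834) = 5777/16485730800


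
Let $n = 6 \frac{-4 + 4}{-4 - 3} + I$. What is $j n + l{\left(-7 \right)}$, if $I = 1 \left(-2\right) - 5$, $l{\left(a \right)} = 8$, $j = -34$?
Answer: $246$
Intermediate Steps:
$I = -7$ ($I = -2 - 5 = -7$)
$n = -7$ ($n = 6 \frac{-4 + 4}{-4 - 3} - 7 = 6 \frac{0}{-7} - 7 = 6 \cdot 0 \left(- \frac{1}{7}\right) - 7 = 6 \cdot 0 - 7 = 0 - 7 = -7$)
$j n + l{\left(-7 \right)} = \left(-34\right) \left(-7\right) + 8 = 238 + 8 = 246$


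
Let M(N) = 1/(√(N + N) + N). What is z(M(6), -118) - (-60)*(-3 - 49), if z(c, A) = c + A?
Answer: -12951/4 - √3/12 ≈ -3237.9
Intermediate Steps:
M(N) = 1/(N + √2*√N) (M(N) = 1/(√(2*N) + N) = 1/(√2*√N + N) = 1/(N + √2*√N))
z(c, A) = A + c
z(M(6), -118) - (-60)*(-3 - 49) = (-118 + 1/(6 + √2*√6)) - (-60)*(-3 - 49) = (-118 + 1/(6 + 2*√3)) - (-60)*(-52) = (-118 + 1/(6 + 2*√3)) - 1*3120 = (-118 + 1/(6 + 2*√3)) - 3120 = -3238 + 1/(6 + 2*√3)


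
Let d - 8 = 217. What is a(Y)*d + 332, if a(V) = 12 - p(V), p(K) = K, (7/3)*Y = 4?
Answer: 18524/7 ≈ 2646.3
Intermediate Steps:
Y = 12/7 (Y = (3/7)*4 = 12/7 ≈ 1.7143)
a(V) = 12 - V
d = 225 (d = 8 + 217 = 225)
a(Y)*d + 332 = (12 - 1*12/7)*225 + 332 = (12 - 12/7)*225 + 332 = (72/7)*225 + 332 = 16200/7 + 332 = 18524/7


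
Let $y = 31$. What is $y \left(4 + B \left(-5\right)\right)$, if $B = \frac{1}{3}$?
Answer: $\frac{217}{3} \approx 72.333$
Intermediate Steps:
$B = \frac{1}{3} \approx 0.33333$
$y \left(4 + B \left(-5\right)\right) = 31 \left(4 + \frac{1}{3} \left(-5\right)\right) = 31 \left(4 - \frac{5}{3}\right) = 31 \cdot \frac{7}{3} = \frac{217}{3}$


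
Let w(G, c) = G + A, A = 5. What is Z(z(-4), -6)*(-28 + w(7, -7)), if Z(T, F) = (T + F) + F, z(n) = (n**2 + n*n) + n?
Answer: -256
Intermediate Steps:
z(n) = n + 2*n**2 (z(n) = (n**2 + n**2) + n = 2*n**2 + n = n + 2*n**2)
w(G, c) = 5 + G (w(G, c) = G + 5 = 5 + G)
Z(T, F) = T + 2*F (Z(T, F) = (F + T) + F = T + 2*F)
Z(z(-4), -6)*(-28 + w(7, -7)) = (-4*(1 + 2*(-4)) + 2*(-6))*(-28 + (5 + 7)) = (-4*(1 - 8) - 12)*(-28 + 12) = (-4*(-7) - 12)*(-16) = (28 - 12)*(-16) = 16*(-16) = -256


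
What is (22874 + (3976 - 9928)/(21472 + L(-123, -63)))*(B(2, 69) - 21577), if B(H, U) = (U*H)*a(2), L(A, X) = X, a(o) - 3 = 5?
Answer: -10025700042122/21409 ≈ -4.6829e+8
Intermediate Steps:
a(o) = 8 (a(o) = 3 + 5 = 8)
B(H, U) = 8*H*U (B(H, U) = (U*H)*8 = (H*U)*8 = 8*H*U)
(22874 + (3976 - 9928)/(21472 + L(-123, -63)))*(B(2, 69) - 21577) = (22874 + (3976 - 9928)/(21472 - 63))*(8*2*69 - 21577) = (22874 - 5952/21409)*(1104 - 21577) = (22874 - 5952*1/21409)*(-20473) = (22874 - 5952/21409)*(-20473) = (489703514/21409)*(-20473) = -10025700042122/21409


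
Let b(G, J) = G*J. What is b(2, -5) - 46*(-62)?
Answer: 2842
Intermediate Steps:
b(2, -5) - 46*(-62) = 2*(-5) - 46*(-62) = -10 + 2852 = 2842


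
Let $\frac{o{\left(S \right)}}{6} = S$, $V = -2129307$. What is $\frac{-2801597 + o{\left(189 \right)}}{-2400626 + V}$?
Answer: $\frac{2800463}{4529933} \approx 0.61821$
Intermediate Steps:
$o{\left(S \right)} = 6 S$
$\frac{-2801597 + o{\left(189 \right)}}{-2400626 + V} = \frac{-2801597 + 6 \cdot 189}{-2400626 - 2129307} = \frac{-2801597 + 1134}{-4529933} = \left(-2800463\right) \left(- \frac{1}{4529933}\right) = \frac{2800463}{4529933}$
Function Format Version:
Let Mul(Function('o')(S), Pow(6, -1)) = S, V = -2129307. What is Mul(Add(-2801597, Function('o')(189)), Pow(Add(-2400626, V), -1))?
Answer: Rational(2800463, 4529933) ≈ 0.61821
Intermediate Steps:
Function('o')(S) = Mul(6, S)
Mul(Add(-2801597, Function('o')(189)), Pow(Add(-2400626, V), -1)) = Mul(Add(-2801597, Mul(6, 189)), Pow(Add(-2400626, -2129307), -1)) = Mul(Add(-2801597, 1134), Pow(-4529933, -1)) = Mul(-2800463, Rational(-1, 4529933)) = Rational(2800463, 4529933)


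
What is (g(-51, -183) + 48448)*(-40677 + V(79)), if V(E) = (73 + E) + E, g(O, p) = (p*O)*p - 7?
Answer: 67120056108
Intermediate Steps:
g(O, p) = -7 + O*p² (g(O, p) = (O*p)*p - 7 = O*p² - 7 = -7 + O*p²)
V(E) = 73 + 2*E
(g(-51, -183) + 48448)*(-40677 + V(79)) = ((-7 - 51*(-183)²) + 48448)*(-40677 + (73 + 2*79)) = ((-7 - 51*33489) + 48448)*(-40677 + (73 + 158)) = ((-7 - 1707939) + 48448)*(-40677 + 231) = (-1707946 + 48448)*(-40446) = -1659498*(-40446) = 67120056108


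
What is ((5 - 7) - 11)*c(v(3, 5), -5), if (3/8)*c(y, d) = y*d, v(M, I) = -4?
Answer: -2080/3 ≈ -693.33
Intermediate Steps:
c(y, d) = 8*d*y/3 (c(y, d) = 8*(y*d)/3 = 8*(d*y)/3 = 8*d*y/3)
((5 - 7) - 11)*c(v(3, 5), -5) = ((5 - 7) - 11)*((8/3)*(-5)*(-4)) = (-2 - 11)*(160/3) = -13*160/3 = -2080/3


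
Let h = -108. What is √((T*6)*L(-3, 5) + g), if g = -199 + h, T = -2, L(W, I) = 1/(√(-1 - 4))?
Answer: √(-7675 + 60*I*√5)/5 ≈ 0.15314 + 17.522*I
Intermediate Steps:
L(W, I) = -I*√5/5 (L(W, I) = 1/(√(-5)) = 1/(I*√5) = -I*√5/5)
g = -307 (g = -199 - 108 = -307)
√((T*6)*L(-3, 5) + g) = √((-2*6)*(-I*√5/5) - 307) = √(-(-12)*I*√5/5 - 307) = √(12*I*√5/5 - 307) = √(-307 + 12*I*√5/5)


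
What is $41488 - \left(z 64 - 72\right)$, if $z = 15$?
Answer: $40600$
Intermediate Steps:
$41488 - \left(z 64 - 72\right) = 41488 - \left(15 \cdot 64 - 72\right) = 41488 - \left(960 - 72\right) = 41488 - 888 = 40600$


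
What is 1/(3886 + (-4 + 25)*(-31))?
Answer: 1/3235 ≈ 0.00030912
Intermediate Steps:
1/(3886 + (-4 + 25)*(-31)) = 1/(3886 + 21*(-31)) = 1/(3886 - 651) = 1/3235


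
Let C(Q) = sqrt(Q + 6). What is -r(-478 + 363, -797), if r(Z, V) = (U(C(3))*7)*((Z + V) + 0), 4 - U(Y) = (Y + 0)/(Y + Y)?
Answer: 22344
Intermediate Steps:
C(Q) = sqrt(6 + Q)
U(Y) = 7/2 (U(Y) = 4 - (Y + 0)/(Y + Y) = 4 - Y/(2*Y) = 4 - Y*1/(2*Y) = 4 - 1*1/2 = 4 - 1/2 = 7/2)
r(Z, V) = 49*V/2 + 49*Z/2 (r(Z, V) = ((7/2)*7)*((Z + V) + 0) = 49*((V + Z) + 0)/2 = 49*(V + Z)/2 = 49*V/2 + 49*Z/2)
-r(-478 + 363, -797) = -((49/2)*(-797) + 49*(-478 + 363)/2) = -(-39053/2 + (49/2)*(-115)) = -(-39053/2 - 5635/2) = -1*(-22344) = 22344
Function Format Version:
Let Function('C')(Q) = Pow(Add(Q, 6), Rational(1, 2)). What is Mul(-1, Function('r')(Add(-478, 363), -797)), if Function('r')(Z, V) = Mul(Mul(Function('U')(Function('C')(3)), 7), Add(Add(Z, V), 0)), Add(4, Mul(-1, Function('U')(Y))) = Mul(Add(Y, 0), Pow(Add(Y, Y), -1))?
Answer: 22344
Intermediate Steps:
Function('C')(Q) = Pow(Add(6, Q), Rational(1, 2))
Function('U')(Y) = Rational(7, 2) (Function('U')(Y) = Add(4, Mul(-1, Mul(Add(Y, 0), Pow(Add(Y, Y), -1)))) = Add(4, Mul(-1, Mul(Y, Pow(Mul(2, Y), -1)))) = Add(4, Mul(-1, Mul(Y, Mul(Rational(1, 2), Pow(Y, -1))))) = Add(4, Mul(-1, Rational(1, 2))) = Add(4, Rational(-1, 2)) = Rational(7, 2))
Function('r')(Z, V) = Add(Mul(Rational(49, 2), V), Mul(Rational(49, 2), Z)) (Function('r')(Z, V) = Mul(Mul(Rational(7, 2), 7), Add(Add(Z, V), 0)) = Mul(Rational(49, 2), Add(Add(V, Z), 0)) = Mul(Rational(49, 2), Add(V, Z)) = Add(Mul(Rational(49, 2), V), Mul(Rational(49, 2), Z)))
Mul(-1, Function('r')(Add(-478, 363), -797)) = Mul(-1, Add(Mul(Rational(49, 2), -797), Mul(Rational(49, 2), Add(-478, 363)))) = Mul(-1, Add(Rational(-39053, 2), Mul(Rational(49, 2), -115))) = Mul(-1, Add(Rational(-39053, 2), Rational(-5635, 2))) = Mul(-1, -22344) = 22344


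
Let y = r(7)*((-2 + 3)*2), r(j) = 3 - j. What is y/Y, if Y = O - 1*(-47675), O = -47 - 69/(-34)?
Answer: -272/1619421 ≈ -0.00016796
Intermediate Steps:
O = -1529/34 (O = -47 - 1/34*(-69) = -47 + 69/34 = -1529/34 ≈ -44.971)
Y = 1619421/34 (Y = -1529/34 - 1*(-47675) = -1529/34 + 47675 = 1619421/34 ≈ 47630.)
y = -8 (y = (3 - 1*7)*((-2 + 3)*2) = (3 - 7)*(1*2) = -4*2 = -8)
y/Y = -8/1619421/34 = -8*34/1619421 = -272/1619421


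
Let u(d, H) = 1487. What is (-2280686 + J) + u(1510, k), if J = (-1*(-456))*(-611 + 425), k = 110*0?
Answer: -2364015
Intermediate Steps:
k = 0
J = -84816 (J = 456*(-186) = -84816)
(-2280686 + J) + u(1510, k) = (-2280686 - 84816) + 1487 = -2365502 + 1487 = -2364015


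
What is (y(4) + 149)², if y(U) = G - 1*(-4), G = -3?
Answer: 22500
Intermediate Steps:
y(U) = 1 (y(U) = -3 - 1*(-4) = -3 + 4 = 1)
(y(4) + 149)² = (1 + 149)² = 150² = 22500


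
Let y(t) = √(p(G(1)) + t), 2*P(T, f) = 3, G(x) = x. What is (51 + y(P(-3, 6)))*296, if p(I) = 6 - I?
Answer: 15096 + 148*√26 ≈ 15851.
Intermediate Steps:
P(T, f) = 3/2 (P(T, f) = (½)*3 = 3/2)
y(t) = √(5 + t) (y(t) = √((6 - 1*1) + t) = √((6 - 1) + t) = √(5 + t))
(51 + y(P(-3, 6)))*296 = (51 + √(5 + 3/2))*296 = (51 + √(13/2))*296 = (51 + √26/2)*296 = 15096 + 148*√26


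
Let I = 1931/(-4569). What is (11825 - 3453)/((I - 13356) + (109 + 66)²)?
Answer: 19125834/39450065 ≈ 0.48481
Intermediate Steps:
I = -1931/4569 (I = 1931*(-1/4569) = -1931/4569 ≈ -0.42263)
(11825 - 3453)/((I - 13356) + (109 + 66)²) = (11825 - 3453)/((-1931/4569 - 13356) + (109 + 66)²) = 8372/(-61025495/4569 + 175²) = 8372/(-61025495/4569 + 30625) = 8372/(78900130/4569) = 8372*(4569/78900130) = 19125834/39450065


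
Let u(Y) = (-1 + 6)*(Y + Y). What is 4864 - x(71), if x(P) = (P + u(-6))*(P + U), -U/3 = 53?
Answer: 5832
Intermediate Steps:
U = -159 (U = -3*53 = -159)
u(Y) = 10*Y (u(Y) = 5*(2*Y) = 10*Y)
x(P) = (-159 + P)*(-60 + P) (x(P) = (P + 10*(-6))*(P - 159) = (P - 60)*(-159 + P) = (-60 + P)*(-159 + P) = (-159 + P)*(-60 + P))
4864 - x(71) = 4864 - (9540 + 71**2 - 219*71) = 4864 - (9540 + 5041 - 15549) = 4864 - 1*(-968) = 4864 + 968 = 5832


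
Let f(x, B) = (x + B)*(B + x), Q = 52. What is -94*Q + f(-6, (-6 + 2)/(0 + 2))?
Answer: -4824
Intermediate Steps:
f(x, B) = (B + x)² (f(x, B) = (B + x)*(B + x) = (B + x)²)
-94*Q + f(-6, (-6 + 2)/(0 + 2)) = -94*52 + ((-6 + 2)/(0 + 2) - 6)² = -4888 + (-4/2 - 6)² = -4888 + (-4*½ - 6)² = -4888 + (-2 - 6)² = -4888 + (-8)² = -4888 + 64 = -4824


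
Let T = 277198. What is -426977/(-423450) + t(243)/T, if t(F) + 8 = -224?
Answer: 59129465023/58689746550 ≈ 1.0075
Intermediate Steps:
t(F) = -232 (t(F) = -8 - 224 = -232)
-426977/(-423450) + t(243)/T = -426977/(-423450) - 232/277198 = -426977*(-1/423450) - 232*1/277198 = 426977/423450 - 116/138599 = 59129465023/58689746550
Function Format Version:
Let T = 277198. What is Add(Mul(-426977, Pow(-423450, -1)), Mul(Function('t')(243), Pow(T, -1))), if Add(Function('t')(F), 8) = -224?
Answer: Rational(59129465023, 58689746550) ≈ 1.0075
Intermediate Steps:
Function('t')(F) = -232 (Function('t')(F) = Add(-8, -224) = -232)
Add(Mul(-426977, Pow(-423450, -1)), Mul(Function('t')(243), Pow(T, -1))) = Add(Mul(-426977, Pow(-423450, -1)), Mul(-232, Pow(277198, -1))) = Add(Mul(-426977, Rational(-1, 423450)), Mul(-232, Rational(1, 277198))) = Add(Rational(426977, 423450), Rational(-116, 138599)) = Rational(59129465023, 58689746550)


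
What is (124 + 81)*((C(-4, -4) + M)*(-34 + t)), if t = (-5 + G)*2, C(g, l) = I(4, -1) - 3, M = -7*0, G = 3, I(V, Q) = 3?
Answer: 0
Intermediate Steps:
M = 0
C(g, l) = 0 (C(g, l) = 3 - 3 = 0)
t = -4 (t = (-5 + 3)*2 = -2*2 = -4)
(124 + 81)*((C(-4, -4) + M)*(-34 + t)) = (124 + 81)*((0 + 0)*(-34 - 4)) = 205*(0*(-38)) = 205*0 = 0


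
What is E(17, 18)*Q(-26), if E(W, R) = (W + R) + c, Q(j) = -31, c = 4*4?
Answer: -1581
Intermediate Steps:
c = 16
E(W, R) = 16 + R + W (E(W, R) = (W + R) + 16 = (R + W) + 16 = 16 + R + W)
E(17, 18)*Q(-26) = (16 + 18 + 17)*(-31) = 51*(-31) = -1581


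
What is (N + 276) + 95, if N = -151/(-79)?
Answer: 29460/79 ≈ 372.91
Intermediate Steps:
N = 151/79 (N = -151*(-1/79) = 151/79 ≈ 1.9114)
(N + 276) + 95 = (151/79 + 276) + 95 = 21955/79 + 95 = 29460/79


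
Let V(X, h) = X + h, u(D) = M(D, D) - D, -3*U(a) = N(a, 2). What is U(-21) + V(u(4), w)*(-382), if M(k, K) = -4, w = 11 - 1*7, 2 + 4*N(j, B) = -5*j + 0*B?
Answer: 18233/12 ≈ 1519.4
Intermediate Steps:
N(j, B) = -½ - 5*j/4 (N(j, B) = -½ + (-5*j + 0*B)/4 = -½ + (-5*j + 0)/4 = -½ + (-5*j)/4 = -½ - 5*j/4)
w = 4 (w = 11 - 7 = 4)
U(a) = ⅙ + 5*a/12 (U(a) = -(-½ - 5*a/4)/3 = ⅙ + 5*a/12)
u(D) = -4 - D
U(-21) + V(u(4), w)*(-382) = (⅙ + (5/12)*(-21)) + ((-4 - 1*4) + 4)*(-382) = (⅙ - 35/4) + ((-4 - 4) + 4)*(-382) = -103/12 + (-8 + 4)*(-382) = -103/12 - 4*(-382) = -103/12 + 1528 = 18233/12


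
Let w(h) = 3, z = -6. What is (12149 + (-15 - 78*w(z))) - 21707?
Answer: -9807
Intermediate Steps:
(12149 + (-15 - 78*w(z))) - 21707 = (12149 + (-15 - 78*3)) - 21707 = (12149 + (-15 - 234)) - 21707 = (12149 - 249) - 21707 = 11900 - 21707 = -9807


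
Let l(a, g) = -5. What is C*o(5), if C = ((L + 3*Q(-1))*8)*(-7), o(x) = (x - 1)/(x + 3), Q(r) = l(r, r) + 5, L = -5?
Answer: 140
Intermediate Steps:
Q(r) = 0 (Q(r) = -5 + 5 = 0)
o(x) = (-1 + x)/(3 + x)
C = 280 (C = ((-5 + 3*0)*8)*(-7) = ((-5 + 0)*8)*(-7) = -5*8*(-7) = -40*(-7) = 280)
C*o(5) = 280*((-1 + 5)/(3 + 5)) = 280*(4/8) = 280*((1/8)*4) = 280*(1/2) = 140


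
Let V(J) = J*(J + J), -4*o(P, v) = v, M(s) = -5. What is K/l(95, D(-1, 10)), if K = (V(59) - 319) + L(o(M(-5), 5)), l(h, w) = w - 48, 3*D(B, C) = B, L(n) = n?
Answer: -79701/580 ≈ -137.42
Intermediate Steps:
o(P, v) = -v/4
D(B, C) = B/3
l(h, w) = -48 + w
V(J) = 2*J² (V(J) = J*(2*J) = 2*J²)
K = 26567/4 (K = (2*59² - 319) - ¼*5 = (2*3481 - 319) - 5/4 = (6962 - 319) - 5/4 = 6643 - 5/4 = 26567/4 ≈ 6641.8)
K/l(95, D(-1, 10)) = 26567/(4*(-48 + (⅓)*(-1))) = 26567/(4*(-48 - ⅓)) = 26567/(4*(-145/3)) = (26567/4)*(-3/145) = -79701/580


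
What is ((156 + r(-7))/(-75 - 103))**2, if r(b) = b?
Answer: 22201/31684 ≈ 0.70070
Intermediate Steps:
((156 + r(-7))/(-75 - 103))**2 = ((156 - 7)/(-75 - 103))**2 = (149/(-178))**2 = (149*(-1/178))**2 = (-149/178)**2 = 22201/31684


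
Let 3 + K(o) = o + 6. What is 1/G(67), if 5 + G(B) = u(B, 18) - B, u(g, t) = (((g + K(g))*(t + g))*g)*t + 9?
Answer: 1/14043807 ≈ 7.1206e-8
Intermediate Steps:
K(o) = 3 + o (K(o) = -3 + (o + 6) = -3 + (6 + o) = 3 + o)
u(g, t) = 9 + g*t*(3 + 2*g)*(g + t) (u(g, t) = (((g + (3 + g))*(t + g))*g)*t + 9 = (((3 + 2*g)*(g + t))*g)*t + 9 = (g*(3 + 2*g)*(g + t))*t + 9 = g*t*(3 + 2*g)*(g + t) + 9 = 9 + g*t*(3 + 2*g)*(g + t))
G(B) = 4 - B + 18*B**3 + 324*B**2 + 18*B**2*(3 + B) + 324*B*(3 + B) (G(B) = -5 + ((9 + 18*B**3 + B**2*18**2 + B*18**2*(3 + B) + 18*B**2*(3 + B)) - B) = -5 + ((9 + 18*B**3 + B**2*324 + B*324*(3 + B) + 18*B**2*(3 + B)) - B) = -5 + ((9 + 18*B**3 + 324*B**2 + 324*B*(3 + B) + 18*B**2*(3 + B)) - B) = -5 + ((9 + 18*B**3 + 324*B**2 + 18*B**2*(3 + B) + 324*B*(3 + B)) - B) = -5 + (9 - B + 18*B**3 + 324*B**2 + 18*B**2*(3 + B) + 324*B*(3 + B)) = 4 - B + 18*B**3 + 324*B**2 + 18*B**2*(3 + B) + 324*B*(3 + B))
1/G(67) = 1/(4 + 36*67**3 + 702*67**2 + 971*67) = 1/(4 + 36*300763 + 702*4489 + 65057) = 1/(4 + 10827468 + 3151278 + 65057) = 1/14043807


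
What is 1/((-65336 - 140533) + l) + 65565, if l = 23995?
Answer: 11924568809/181874 ≈ 65565.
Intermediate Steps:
1/((-65336 - 140533) + l) + 65565 = 1/((-65336 - 140533) + 23995) + 65565 = 1/(-205869 + 23995) + 65565 = 1/(-181874) + 65565 = -1/181874 + 65565 = 11924568809/181874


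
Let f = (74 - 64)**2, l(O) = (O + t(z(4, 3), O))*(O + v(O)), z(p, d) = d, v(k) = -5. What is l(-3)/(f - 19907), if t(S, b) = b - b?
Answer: -24/19807 ≈ -0.0012117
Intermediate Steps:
t(S, b) = 0
l(O) = O*(-5 + O) (l(O) = (O + 0)*(O - 5) = O*(-5 + O))
f = 100 (f = 10**2 = 100)
l(-3)/(f - 19907) = (-3*(-5 - 3))/(100 - 19907) = -3*(-8)/(-19807) = 24*(-1/19807) = -24/19807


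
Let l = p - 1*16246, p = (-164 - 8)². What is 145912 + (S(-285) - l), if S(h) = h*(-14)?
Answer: 136564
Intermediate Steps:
p = 29584 (p = (-172)² = 29584)
S(h) = -14*h
l = 13338 (l = 29584 - 1*16246 = 29584 - 16246 = 13338)
145912 + (S(-285) - l) = 145912 + (-14*(-285) - 1*13338) = 145912 + (3990 - 13338) = 145912 - 9348 = 136564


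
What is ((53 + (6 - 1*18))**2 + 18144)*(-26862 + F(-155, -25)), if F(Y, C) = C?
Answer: -533034775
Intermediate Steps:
((53 + (6 - 1*18))**2 + 18144)*(-26862 + F(-155, -25)) = ((53 + (6 - 1*18))**2 + 18144)*(-26862 - 25) = ((53 + (6 - 18))**2 + 18144)*(-26887) = ((53 - 12)**2 + 18144)*(-26887) = (41**2 + 18144)*(-26887) = (1681 + 18144)*(-26887) = 19825*(-26887) = -533034775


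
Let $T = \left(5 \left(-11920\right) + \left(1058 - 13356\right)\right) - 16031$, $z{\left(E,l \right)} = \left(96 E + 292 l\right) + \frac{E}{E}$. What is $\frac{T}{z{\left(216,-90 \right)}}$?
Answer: $\frac{3823}{241} \approx 15.863$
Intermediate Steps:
$z{\left(E,l \right)} = 1 + 96 E + 292 l$ ($z{\left(E,l \right)} = \left(96 E + 292 l\right) + 1 = 1 + 96 E + 292 l$)
$T = -87929$ ($T = \left(-59600 - 12298\right) - 16031 = -71898 - 16031 = -87929$)
$\frac{T}{z{\left(216,-90 \right)}} = - \frac{87929}{1 + 96 \cdot 216 + 292 \left(-90\right)} = - \frac{87929}{1 + 20736 - 26280} = - \frac{87929}{-5543} = \left(-87929\right) \left(- \frac{1}{5543}\right) = \frac{3823}{241}$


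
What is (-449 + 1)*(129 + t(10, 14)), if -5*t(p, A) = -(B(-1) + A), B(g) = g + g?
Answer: -294336/5 ≈ -58867.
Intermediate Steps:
B(g) = 2*g
t(p, A) = -2/5 + A/5 (t(p, A) = -(-1)*(2*(-1) + A)/5 = -(-1)*(-2 + A)/5 = -(2 - A)/5 = -2/5 + A/5)
(-449 + 1)*(129 + t(10, 14)) = (-449 + 1)*(129 + (-2/5 + (1/5)*14)) = -448*(129 + (-2/5 + 14/5)) = -448*(129 + 12/5) = -448*657/5 = -294336/5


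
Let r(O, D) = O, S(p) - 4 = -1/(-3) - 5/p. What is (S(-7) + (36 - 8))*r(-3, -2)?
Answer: -694/7 ≈ -99.143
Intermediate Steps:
S(p) = 13/3 - 5/p (S(p) = 4 + (-1/(-3) - 5/p) = 4 + (-1*(-1/3) - 5/p) = 4 + (1/3 - 5/p) = 13/3 - 5/p)
(S(-7) + (36 - 8))*r(-3, -2) = ((13/3 - 5/(-7)) + (36 - 8))*(-3) = ((13/3 - 5*(-1/7)) + 28)*(-3) = ((13/3 + 5/7) + 28)*(-3) = (106/21 + 28)*(-3) = (694/21)*(-3) = -694/7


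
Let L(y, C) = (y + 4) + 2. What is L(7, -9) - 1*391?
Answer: -378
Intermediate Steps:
L(y, C) = 6 + y (L(y, C) = (4 + y) + 2 = 6 + y)
L(7, -9) - 1*391 = (6 + 7) - 1*391 = 13 - 391 = -378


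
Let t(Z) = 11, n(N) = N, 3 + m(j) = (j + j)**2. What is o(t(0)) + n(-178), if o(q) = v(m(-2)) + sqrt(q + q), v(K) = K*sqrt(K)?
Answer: -178 + sqrt(22) + 13*sqrt(13) ≈ -126.44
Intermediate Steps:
m(j) = -3 + 4*j**2 (m(j) = -3 + (j + j)**2 = -3 + (2*j)**2 = -3 + 4*j**2)
v(K) = K**(3/2)
o(q) = 13*sqrt(13) + sqrt(2)*sqrt(q) (o(q) = (-3 + 4*(-2)**2)**(3/2) + sqrt(q + q) = (-3 + 4*4)**(3/2) + sqrt(2*q) = (-3 + 16)**(3/2) + sqrt(2)*sqrt(q) = 13**(3/2) + sqrt(2)*sqrt(q) = 13*sqrt(13) + sqrt(2)*sqrt(q))
o(t(0)) + n(-178) = (13*sqrt(13) + sqrt(2)*sqrt(11)) - 178 = (13*sqrt(13) + sqrt(22)) - 178 = (sqrt(22) + 13*sqrt(13)) - 178 = -178 + sqrt(22) + 13*sqrt(13)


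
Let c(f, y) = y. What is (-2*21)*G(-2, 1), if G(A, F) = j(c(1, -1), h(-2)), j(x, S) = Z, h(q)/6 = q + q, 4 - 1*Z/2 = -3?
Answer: -588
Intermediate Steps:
Z = 14 (Z = 8 - 2*(-3) = 8 + 6 = 14)
h(q) = 12*q (h(q) = 6*(q + q) = 6*(2*q) = 12*q)
j(x, S) = 14
G(A, F) = 14
(-2*21)*G(-2, 1) = -2*21*14 = -42*14 = -588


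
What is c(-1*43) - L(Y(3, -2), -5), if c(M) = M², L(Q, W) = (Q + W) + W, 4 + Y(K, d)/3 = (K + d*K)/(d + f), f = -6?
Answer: 14959/8 ≈ 1869.9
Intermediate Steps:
Y(K, d) = -12 + 3*(K + K*d)/(-6 + d) (Y(K, d) = -12 + 3*((K + d*K)/(d - 6)) = -12 + 3*((K + K*d)/(-6 + d)) = -12 + 3*(K + K*d)/(-6 + d))
L(Q, W) = Q + 2*W
c(-1*43) - L(Y(3, -2), -5) = (-1*43)² - (3*(24 + 3 - 4*(-2) + 3*(-2))/(-6 - 2) + 2*(-5)) = (-43)² - (3*(24 + 3 + 8 - 6)/(-8) - 10) = 1849 - (3*(-⅛)*29 - 10) = 1849 - (-87/8 - 10) = 1849 - 1*(-167/8) = 1849 + 167/8 = 14959/8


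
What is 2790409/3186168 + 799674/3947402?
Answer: 6781380888325/6288542967768 ≈ 1.0784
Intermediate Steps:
2790409/3186168 + 799674/3947402 = 2790409*(1/3186168) + 799674*(1/3947402) = 2790409/3186168 + 399837/1973701 = 6781380888325/6288542967768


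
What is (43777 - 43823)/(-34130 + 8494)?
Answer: 23/12818 ≈ 0.0017944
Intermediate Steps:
(43777 - 43823)/(-34130 + 8494) = -46/(-25636) = -46*(-1/25636) = 23/12818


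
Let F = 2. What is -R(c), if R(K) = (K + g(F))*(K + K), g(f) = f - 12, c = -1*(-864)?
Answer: -1475712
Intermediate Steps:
c = 864
g(f) = -12 + f
R(K) = 2*K*(-10 + K) (R(K) = (K + (-12 + 2))*(K + K) = (K - 10)*(2*K) = (-10 + K)*(2*K) = 2*K*(-10 + K))
-R(c) = -2*864*(-10 + 864) = -2*864*854 = -1*1475712 = -1475712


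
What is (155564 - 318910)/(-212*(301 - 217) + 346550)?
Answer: -81673/164371 ≈ -0.49688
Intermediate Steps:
(155564 - 318910)/(-212*(301 - 217) + 346550) = -163346/(-212*84 + 346550) = -163346/(-17808 + 346550) = -163346/328742 = -163346*1/328742 = -81673/164371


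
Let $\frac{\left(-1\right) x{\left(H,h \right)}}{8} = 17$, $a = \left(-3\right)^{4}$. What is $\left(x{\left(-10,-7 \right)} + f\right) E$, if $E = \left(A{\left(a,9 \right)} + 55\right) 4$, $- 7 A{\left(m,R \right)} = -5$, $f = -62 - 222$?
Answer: $-93600$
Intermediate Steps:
$f = -284$ ($f = -62 - 222 = -284$)
$a = 81$
$A{\left(m,R \right)} = \frac{5}{7}$ ($A{\left(m,R \right)} = \left(- \frac{1}{7}\right) \left(-5\right) = \frac{5}{7}$)
$x{\left(H,h \right)} = -136$ ($x{\left(H,h \right)} = \left(-8\right) 17 = -136$)
$E = \frac{1560}{7}$ ($E = \left(\frac{5}{7} + 55\right) 4 = \frac{390}{7} \cdot 4 = \frac{1560}{7} \approx 222.86$)
$\left(x{\left(-10,-7 \right)} + f\right) E = \left(-136 - 284\right) \frac{1560}{7} = \left(-420\right) \frac{1560}{7} = -93600$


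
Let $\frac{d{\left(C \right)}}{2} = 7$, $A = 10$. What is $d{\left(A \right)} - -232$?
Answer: $246$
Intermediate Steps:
$d{\left(C \right)} = 14$ ($d{\left(C \right)} = 2 \cdot 7 = 14$)
$d{\left(A \right)} - -232 = 14 - -232 = 14 + 232 = 246$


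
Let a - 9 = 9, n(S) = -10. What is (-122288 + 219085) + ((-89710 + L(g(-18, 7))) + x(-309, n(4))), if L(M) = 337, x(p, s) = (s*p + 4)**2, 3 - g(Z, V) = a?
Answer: 9580260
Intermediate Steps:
a = 18 (a = 9 + 9 = 18)
g(Z, V) = -15 (g(Z, V) = 3 - 1*18 = 3 - 18 = -15)
x(p, s) = (4 + p*s)**2 (x(p, s) = (p*s + 4)**2 = (4 + p*s)**2)
(-122288 + 219085) + ((-89710 + L(g(-18, 7))) + x(-309, n(4))) = (-122288 + 219085) + ((-89710 + 337) + (4 - 309*(-10))**2) = 96797 + (-89373 + (4 + 3090)**2) = 96797 + (-89373 + 3094**2) = 96797 + (-89373 + 9572836) = 96797 + 9483463 = 9580260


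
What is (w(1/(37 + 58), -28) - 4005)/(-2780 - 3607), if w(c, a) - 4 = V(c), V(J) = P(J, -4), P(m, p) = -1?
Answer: 1334/2129 ≈ 0.62659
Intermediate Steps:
V(J) = -1
w(c, a) = 3 (w(c, a) = 4 - 1 = 3)
(w(1/(37 + 58), -28) - 4005)/(-2780 - 3607) = (3 - 4005)/(-2780 - 3607) = -4002/(-6387) = -4002*(-1/6387) = 1334/2129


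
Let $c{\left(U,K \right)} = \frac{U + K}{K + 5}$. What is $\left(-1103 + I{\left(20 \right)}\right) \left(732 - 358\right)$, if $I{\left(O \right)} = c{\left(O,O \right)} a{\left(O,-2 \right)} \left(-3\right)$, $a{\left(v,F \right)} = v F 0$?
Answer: $-412522$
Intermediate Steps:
$a{\left(v,F \right)} = 0$ ($a{\left(v,F \right)} = F v 0 = 0$)
$c{\left(U,K \right)} = \frac{K + U}{5 + K}$
$I{\left(O \right)} = 0$ ($I{\left(O \right)} = \frac{O + O}{5 + O} 0 \left(-3\right) = \frac{2 O}{5 + O} 0 \left(-3\right) = 0 \left(-3\right) = 0$)
$\left(-1103 + I{\left(20 \right)}\right) \left(732 - 358\right) = \left(-1103 + 0\right) \left(732 - 358\right) = \left(-1103\right) 374 = -412522$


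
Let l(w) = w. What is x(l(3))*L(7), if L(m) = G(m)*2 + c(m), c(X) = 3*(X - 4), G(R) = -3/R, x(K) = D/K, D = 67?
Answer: 1273/7 ≈ 181.86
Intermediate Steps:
x(K) = 67/K
c(X) = -12 + 3*X (c(X) = 3*(-4 + X) = -12 + 3*X)
L(m) = -12 - 6/m + 3*m (L(m) = -3/m*2 + (-12 + 3*m) = -6/m + (-12 + 3*m) = -12 - 6/m + 3*m)
x(l(3))*L(7) = (67/3)*(-12 - 6/7 + 3*7) = (67*(1/3))*(-12 - 6*1/7 + 21) = 67*(-12 - 6/7 + 21)/3 = (67/3)*(57/7) = 1273/7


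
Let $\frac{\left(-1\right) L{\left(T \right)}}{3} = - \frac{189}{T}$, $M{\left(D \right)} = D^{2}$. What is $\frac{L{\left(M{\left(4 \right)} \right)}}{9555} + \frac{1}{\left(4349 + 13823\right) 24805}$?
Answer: $\frac{17386331}{4687867184} \approx 0.0037088$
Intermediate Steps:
$L{\left(T \right)} = \frac{567}{T}$ ($L{\left(T \right)} = - 3 \left(- \frac{189}{T}\right) = \frac{567}{T}$)
$\frac{L{\left(M{\left(4 \right)} \right)}}{9555} + \frac{1}{\left(4349 + 13823\right) 24805} = \frac{567 \frac{1}{4^{2}}}{9555} + \frac{1}{\left(4349 + 13823\right) 24805} = \frac{567}{16} \cdot \frac{1}{9555} + \frac{1}{18172} \cdot \frac{1}{24805} = 567 \cdot \frac{1}{16} \cdot \frac{1}{9555} + \frac{1}{18172} \cdot \frac{1}{24805} = \frac{567}{16} \cdot \frac{1}{9555} + \frac{1}{450756460} = \frac{27}{7280} + \frac{1}{450756460} = \frac{17386331}{4687867184}$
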